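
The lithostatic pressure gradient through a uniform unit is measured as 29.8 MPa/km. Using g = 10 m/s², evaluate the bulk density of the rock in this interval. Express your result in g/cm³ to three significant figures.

ρ = (dP/dz)/g = 29.8 MPa/km / 10 m/s² = 29800 Pa/m / 10 m/s² = 2980.0 kg/m³
= 2.980 g/cm³

2.98 g/cm³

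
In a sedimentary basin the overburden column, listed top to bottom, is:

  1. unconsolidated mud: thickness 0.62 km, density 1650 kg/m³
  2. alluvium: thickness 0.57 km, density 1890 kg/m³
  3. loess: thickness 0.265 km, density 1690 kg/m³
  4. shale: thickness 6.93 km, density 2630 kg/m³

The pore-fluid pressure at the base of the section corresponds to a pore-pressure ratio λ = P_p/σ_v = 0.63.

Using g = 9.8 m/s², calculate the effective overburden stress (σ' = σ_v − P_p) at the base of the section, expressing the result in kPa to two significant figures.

Overburden (lithostatic) stress σ_v:
unconsolidated mud: 1650 kg/m³ × 9.8 m/s² × 620 m = 1.003×10^7 Pa = 10.03 MPa
alluvium: 1890 kg/m³ × 9.8 m/s² × 570 m = 1.056×10^7 Pa = 10.56 MPa
loess: 1690 kg/m³ × 9.8 m/s² × 265 m = 4.389×10^6 Pa = 4.389 MPa
shale: 2630 kg/m³ × 9.8 m/s² × 6930 m = 1.786×10^8 Pa = 178.6 MPa
Total = 10.03 + 10.56 + 4.389 + 178.6 = 203.59 MPa
Pore pressure P_p = λ·σ_v = 0.63 × 203.6 MPa = 128.3 MPa
Effective stress σ' = σ_v − P_p = 203.6 − 128.3 = 75.327 MPa = 75327 kPa

75000 kPa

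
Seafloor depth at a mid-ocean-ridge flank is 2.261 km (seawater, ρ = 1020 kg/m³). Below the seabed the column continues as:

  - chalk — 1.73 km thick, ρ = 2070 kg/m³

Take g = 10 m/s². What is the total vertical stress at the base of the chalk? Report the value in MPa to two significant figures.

seawater: 1020 kg/m³ × 10 m/s² × 2261 m = 2.306×10^7 Pa = 23.06 MPa
chalk: 2070 kg/m³ × 10 m/s² × 1730 m = 3.581×10^7 Pa = 35.81 MPa
Total = 23.06 + 35.81 = 58.873 MPa

59 MPa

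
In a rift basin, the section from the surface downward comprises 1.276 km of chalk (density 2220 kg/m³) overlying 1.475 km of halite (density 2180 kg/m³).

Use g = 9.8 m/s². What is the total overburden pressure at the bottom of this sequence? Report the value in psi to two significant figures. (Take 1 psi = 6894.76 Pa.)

8600 psi

chalk: 2220 kg/m³ × 9.8 m/s² × 1276 m = 2.776×10^7 Pa = 4026 psi
halite: 2180 kg/m³ × 9.8 m/s² × 1475 m = 3.151×10^7 Pa = 4570 psi
Total = 4026 + 4570 = 8596.8 psi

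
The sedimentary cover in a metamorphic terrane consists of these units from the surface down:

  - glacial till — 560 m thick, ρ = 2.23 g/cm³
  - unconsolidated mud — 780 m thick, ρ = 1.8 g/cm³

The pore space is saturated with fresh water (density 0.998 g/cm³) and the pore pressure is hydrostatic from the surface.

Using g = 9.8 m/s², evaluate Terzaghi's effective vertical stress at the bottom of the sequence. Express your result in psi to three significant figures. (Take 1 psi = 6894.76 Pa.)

1870 psi

Overburden (lithostatic) stress σ_v:
glacial till: 2230 kg/m³ × 9.8 m/s² × 560 m = 1.224×10^7 Pa = 12.24 MPa
unconsolidated mud: 1800 kg/m³ × 9.8 m/s² × 780 m = 1.376×10^7 Pa = 13.76 MPa
Total = 12.24 + 13.76 = 25.997 MPa
Pore pressure P_p = 998 kg/m³ × 9.8 m/s² × 1340 m = 1.311×10^7 Pa = 13.11 MPa
Effective stress σ' = σ_v − P_p = 26.00 − 13.11 = 12.892 MPa = 1869.8 psi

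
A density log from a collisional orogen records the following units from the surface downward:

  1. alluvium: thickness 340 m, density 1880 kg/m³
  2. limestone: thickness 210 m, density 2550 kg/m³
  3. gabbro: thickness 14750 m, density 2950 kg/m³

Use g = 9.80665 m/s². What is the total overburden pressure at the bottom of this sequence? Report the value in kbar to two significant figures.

4.4 kbar

alluvium: 1880 kg/m³ × 9.80665 m/s² × 340 m = 6.268×10^6 Pa = 0.06268 kbar
limestone: 2550 kg/m³ × 9.80665 m/s² × 210 m = 5.251×10^6 Pa = 0.05251 kbar
gabbro: 2950 kg/m³ × 9.80665 m/s² × 14750 m = 4.267×10^8 Pa = 4.267 kbar
Total = 0.06268 + 0.05251 + 4.267 = 4.3823 kbar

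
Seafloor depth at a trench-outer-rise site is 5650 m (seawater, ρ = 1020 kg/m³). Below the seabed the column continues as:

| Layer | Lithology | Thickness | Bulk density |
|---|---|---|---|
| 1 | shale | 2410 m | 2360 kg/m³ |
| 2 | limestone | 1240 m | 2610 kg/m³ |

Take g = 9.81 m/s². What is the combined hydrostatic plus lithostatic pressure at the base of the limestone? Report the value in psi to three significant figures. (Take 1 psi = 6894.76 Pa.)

seawater: 1020 kg/m³ × 9.81 m/s² × 5650 m = 5.654×10^7 Pa = 8200 psi
shale: 2360 kg/m³ × 9.81 m/s² × 2410 m = 5.580×10^7 Pa = 8092 psi
limestone: 2610 kg/m³ × 9.81 m/s² × 1240 m = 3.175×10^7 Pa = 4605 psi
Total = 8200 + 8092 + 4605 = 20897 psi

20900 psi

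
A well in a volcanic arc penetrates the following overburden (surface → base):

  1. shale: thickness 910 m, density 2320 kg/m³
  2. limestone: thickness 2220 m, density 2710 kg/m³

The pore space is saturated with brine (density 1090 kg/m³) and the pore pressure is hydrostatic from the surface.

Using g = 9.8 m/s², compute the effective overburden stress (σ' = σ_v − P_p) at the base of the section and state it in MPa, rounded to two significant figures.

Overburden (lithostatic) stress σ_v:
shale: 2320 kg/m³ × 9.8 m/s² × 910 m = 2.069×10^7 Pa = 20.69 MPa
limestone: 2710 kg/m³ × 9.8 m/s² × 2220 m = 5.896×10^7 Pa = 58.96 MPa
Total = 20.69 + 58.96 = 79.649 MPa
Pore pressure P_p = 1090 kg/m³ × 9.8 m/s² × 3130 m = 3.343×10^7 Pa = 33.43 MPa
Effective stress σ' = σ_v − P_p = 79.65 − 33.43 = 46.214 MPa

46 MPa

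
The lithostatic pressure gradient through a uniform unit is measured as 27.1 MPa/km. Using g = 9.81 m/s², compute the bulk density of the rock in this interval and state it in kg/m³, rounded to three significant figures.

ρ = (dP/dz)/g = 27.1 MPa/km / 9.81 m/s² = 27100 Pa/m / 9.81 m/s² = 2762.5 kg/m³

2760 kg/m³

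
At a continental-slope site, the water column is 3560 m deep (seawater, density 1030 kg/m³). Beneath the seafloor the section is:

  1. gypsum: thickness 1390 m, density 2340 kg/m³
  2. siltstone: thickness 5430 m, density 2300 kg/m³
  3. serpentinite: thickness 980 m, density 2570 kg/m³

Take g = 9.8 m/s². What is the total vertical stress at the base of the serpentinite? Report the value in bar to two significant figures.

seawater: 1030 kg/m³ × 9.8 m/s² × 3560 m = 3.593×10^7 Pa = 359.3 bar
gypsum: 2340 kg/m³ × 9.8 m/s² × 1390 m = 3.188×10^7 Pa = 318.8 bar
siltstone: 2300 kg/m³ × 9.8 m/s² × 5430 m = 1.224×10^8 Pa = 1224 bar
serpentinite: 2570 kg/m³ × 9.8 m/s² × 980 m = 2.468×10^7 Pa = 246.8 bar
Total = 359.3 + 318.8 + 1224 + 246.8 = 2148.8 bar

2100 bar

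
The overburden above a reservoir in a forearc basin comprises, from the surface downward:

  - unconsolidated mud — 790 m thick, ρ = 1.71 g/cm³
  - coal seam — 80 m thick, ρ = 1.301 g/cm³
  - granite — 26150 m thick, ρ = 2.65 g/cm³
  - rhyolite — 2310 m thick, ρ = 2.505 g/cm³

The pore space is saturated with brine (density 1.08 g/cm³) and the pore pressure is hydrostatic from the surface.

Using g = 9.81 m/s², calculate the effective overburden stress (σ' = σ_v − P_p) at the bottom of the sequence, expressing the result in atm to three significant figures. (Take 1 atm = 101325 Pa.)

Overburden (lithostatic) stress σ_v:
unconsolidated mud: 1710 kg/m³ × 9.81 m/s² × 790 m = 1.325×10^7 Pa = 13.25 MPa
coal seam: 1301 kg/m³ × 9.81 m/s² × 80 m = 1.021×10^6 Pa = 1.021 MPa
granite: 2650 kg/m³ × 9.81 m/s² × 26150 m = 6.798×10^8 Pa = 679.8 MPa
rhyolite: 2505 kg/m³ × 9.81 m/s² × 2310 m = 5.677×10^7 Pa = 56.77 MPa
Total = 13.25 + 1.021 + 679.8 + 56.77 = 750.85 MPa
Pore pressure P_p = 1080 kg/m³ × 9.81 m/s² × 29330 m = 3.107×10^8 Pa = 310.7 MPa
Effective stress σ' = σ_v − P_p = 750.8 − 310.7 = 440.10 MPa = 4343.5 atm

4340 atm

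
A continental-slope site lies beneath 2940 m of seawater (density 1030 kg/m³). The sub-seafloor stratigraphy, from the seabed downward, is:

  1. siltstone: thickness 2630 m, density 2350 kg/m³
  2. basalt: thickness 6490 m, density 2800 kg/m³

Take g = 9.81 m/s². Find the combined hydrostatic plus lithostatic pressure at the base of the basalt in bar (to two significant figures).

2700 bar

seawater: 1030 kg/m³ × 9.81 m/s² × 2940 m = 2.971×10^7 Pa = 297.1 bar
siltstone: 2350 kg/m³ × 9.81 m/s² × 2630 m = 6.063×10^7 Pa = 606.3 bar
basalt: 2800 kg/m³ × 9.81 m/s² × 6490 m = 1.783×10^8 Pa = 1783 bar
Total = 297.1 + 606.3 + 1783 = 2686.0 bar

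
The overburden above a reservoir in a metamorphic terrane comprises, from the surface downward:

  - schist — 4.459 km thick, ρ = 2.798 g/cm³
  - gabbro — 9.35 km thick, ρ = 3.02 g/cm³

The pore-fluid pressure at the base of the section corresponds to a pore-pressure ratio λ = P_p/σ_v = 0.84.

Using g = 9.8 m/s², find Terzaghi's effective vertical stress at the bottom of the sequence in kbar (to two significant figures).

0.64 kbar

Overburden (lithostatic) stress σ_v:
schist: 2798 kg/m³ × 9.8 m/s² × 4459 m = 1.223×10^8 Pa = 122.3 MPa
gabbro: 3020 kg/m³ × 9.8 m/s² × 9350 m = 2.767×10^8 Pa = 276.7 MPa
Total = 122.3 + 276.7 = 398.99 MPa
Pore pressure P_p = λ·σ_v = 0.84 × 399.0 MPa = 335.2 MPa
Effective stress σ' = σ_v − P_p = 399.0 − 335.2 = 63.838 MPa = 0.63838 kbar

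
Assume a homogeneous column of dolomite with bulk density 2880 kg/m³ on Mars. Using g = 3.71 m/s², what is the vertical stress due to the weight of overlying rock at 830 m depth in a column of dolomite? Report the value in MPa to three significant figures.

8.87 MPa

dolomite: 2880 kg/m³ × 3.71 m/s² × 830 m = 8.868×10^6 Pa = 8.868 MPa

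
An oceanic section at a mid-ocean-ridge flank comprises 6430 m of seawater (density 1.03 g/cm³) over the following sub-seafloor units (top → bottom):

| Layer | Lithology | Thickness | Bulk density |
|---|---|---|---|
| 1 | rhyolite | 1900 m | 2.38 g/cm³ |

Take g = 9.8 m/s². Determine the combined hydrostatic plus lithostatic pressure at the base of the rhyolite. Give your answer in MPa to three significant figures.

seawater: 1030 kg/m³ × 9.8 m/s² × 6430 m = 6.490×10^7 Pa = 64.90 MPa
rhyolite: 2380 kg/m³ × 9.8 m/s² × 1900 m = 4.432×10^7 Pa = 44.32 MPa
Total = 64.90 + 44.32 = 109.22 MPa

109 MPa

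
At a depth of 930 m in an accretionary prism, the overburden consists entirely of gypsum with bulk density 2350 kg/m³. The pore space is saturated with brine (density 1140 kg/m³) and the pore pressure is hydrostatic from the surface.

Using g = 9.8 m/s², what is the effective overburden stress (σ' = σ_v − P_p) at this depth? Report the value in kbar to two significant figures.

0.11 kbar

Overburden (lithostatic) stress σ_v:
gypsum: 2350 kg/m³ × 9.8 m/s² × 930 m = 2.142×10^7 Pa = 21.42 MPa
Pore pressure P_p = 1140 kg/m³ × 9.8 m/s² × 930 m = 1.039×10^7 Pa = 10.39 MPa
Effective stress σ' = σ_v − P_p = 21.42 − 10.39 = 11.028 MPa = 0.11028 kbar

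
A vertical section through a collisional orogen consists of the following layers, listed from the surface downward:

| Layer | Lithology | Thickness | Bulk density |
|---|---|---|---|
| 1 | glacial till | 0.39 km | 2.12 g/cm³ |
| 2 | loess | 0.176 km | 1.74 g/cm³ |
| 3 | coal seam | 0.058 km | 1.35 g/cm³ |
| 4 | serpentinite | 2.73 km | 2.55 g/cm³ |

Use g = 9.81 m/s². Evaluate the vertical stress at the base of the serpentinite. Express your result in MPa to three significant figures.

glacial till: 2120 kg/m³ × 9.81 m/s² × 390 m = 8.111×10^6 Pa = 8.111 MPa
loess: 1740 kg/m³ × 9.81 m/s² × 176 m = 3.004×10^6 Pa = 3.004 MPa
coal seam: 1350 kg/m³ × 9.81 m/s² × 58 m = 7.681×10^5 Pa = 0.7681 MPa
serpentinite: 2550 kg/m³ × 9.81 m/s² × 2730 m = 6.829×10^7 Pa = 68.29 MPa
Total = 8.111 + 3.004 + 0.7681 + 68.29 = 80.176 MPa

80.2 MPa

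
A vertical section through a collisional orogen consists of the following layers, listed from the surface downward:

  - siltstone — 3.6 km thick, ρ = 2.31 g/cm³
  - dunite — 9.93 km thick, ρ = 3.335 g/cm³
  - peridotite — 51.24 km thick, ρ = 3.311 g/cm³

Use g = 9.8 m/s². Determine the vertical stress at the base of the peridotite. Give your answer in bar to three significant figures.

siltstone: 2310 kg/m³ × 9.8 m/s² × 3600 m = 8.150×10^7 Pa = 815.0 bar
dunite: 3335 kg/m³ × 9.8 m/s² × 9930 m = 3.245×10^8 Pa = 3245 bar
peridotite: 3311 kg/m³ × 9.8 m/s² × 51240 m = 1.663×10^9 Pa = 16626 bar
Total = 815.0 + 3245 + 16626 = 20687 bar

20700 bar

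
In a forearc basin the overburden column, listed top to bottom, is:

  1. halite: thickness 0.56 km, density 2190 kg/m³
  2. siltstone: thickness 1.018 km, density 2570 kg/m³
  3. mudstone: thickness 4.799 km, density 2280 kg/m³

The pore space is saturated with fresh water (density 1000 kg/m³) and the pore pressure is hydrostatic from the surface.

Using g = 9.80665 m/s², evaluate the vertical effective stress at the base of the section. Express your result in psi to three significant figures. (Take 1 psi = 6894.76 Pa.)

Overburden (lithostatic) stress σ_v:
halite: 2190 kg/m³ × 9.80665 m/s² × 560 m = 1.203×10^7 Pa = 12.03 MPa
siltstone: 2570 kg/m³ × 9.80665 m/s² × 1018 m = 2.566×10^7 Pa = 25.66 MPa
mudstone: 2280 kg/m³ × 9.80665 m/s² × 4799 m = 1.073×10^8 Pa = 107.3 MPa
Total = 12.03 + 25.66 + 107.3 = 144.99 MPa
Pore pressure P_p = 1000 kg/m³ × 9.80665 m/s² × 6377 m = 6.254×10^7 Pa = 62.54 MPa
Effective stress σ' = σ_v − P_p = 145.0 − 62.54 = 82.448 MPa = 11958 psi

12000 psi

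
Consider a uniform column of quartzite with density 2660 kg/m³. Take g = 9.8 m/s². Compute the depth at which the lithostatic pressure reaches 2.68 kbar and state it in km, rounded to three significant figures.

10.3 km

h = P/(ρg) = 2.68 kbar / (2660 kg/m³ × 9.8 m/s²) = 2.680×10^8 Pa / 26068 Pa/m = 10281 m
= 10.281 km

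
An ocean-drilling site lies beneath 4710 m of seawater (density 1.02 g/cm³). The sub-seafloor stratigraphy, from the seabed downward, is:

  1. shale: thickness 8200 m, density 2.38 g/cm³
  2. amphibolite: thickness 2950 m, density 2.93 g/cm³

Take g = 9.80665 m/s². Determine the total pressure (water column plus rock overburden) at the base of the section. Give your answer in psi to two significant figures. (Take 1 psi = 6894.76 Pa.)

seawater: 1020 kg/m³ × 9.80665 m/s² × 4710 m = 4.711×10^7 Pa = 6833 psi
shale: 2380 kg/m³ × 9.80665 m/s² × 8200 m = 1.914×10^8 Pa = 27758 psi
amphibolite: 2930 kg/m³ × 9.80665 m/s² × 2950 m = 8.476×10^7 Pa = 12294 psi
Total = 6833 + 27758 + 12294 = 46885 psi

47000 psi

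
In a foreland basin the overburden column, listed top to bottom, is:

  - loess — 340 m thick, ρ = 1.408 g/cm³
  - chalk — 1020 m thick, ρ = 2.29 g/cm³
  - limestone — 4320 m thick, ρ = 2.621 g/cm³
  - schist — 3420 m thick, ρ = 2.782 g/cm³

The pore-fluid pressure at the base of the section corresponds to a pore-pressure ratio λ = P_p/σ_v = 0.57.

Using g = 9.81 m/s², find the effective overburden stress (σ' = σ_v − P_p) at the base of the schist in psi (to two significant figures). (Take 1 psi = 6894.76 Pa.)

Overburden (lithostatic) stress σ_v:
loess: 1408 kg/m³ × 9.81 m/s² × 340 m = 4.696×10^6 Pa = 4.696 MPa
chalk: 2290 kg/m³ × 9.81 m/s² × 1020 m = 2.291×10^7 Pa = 22.91 MPa
limestone: 2621 kg/m³ × 9.81 m/s² × 4320 m = 1.111×10^8 Pa = 111.1 MPa
schist: 2782 kg/m³ × 9.81 m/s² × 3420 m = 9.334×10^7 Pa = 93.34 MPa
Total = 4.696 + 22.91 + 111.1 + 93.34 = 232.02 MPa
Pore pressure P_p = λ·σ_v = 0.57 × 232.0 MPa = 132.3 MPa
Effective stress σ' = σ_v − P_p = 232.0 − 132.3 = 99.770 MPa = 14470 psi

14000 psi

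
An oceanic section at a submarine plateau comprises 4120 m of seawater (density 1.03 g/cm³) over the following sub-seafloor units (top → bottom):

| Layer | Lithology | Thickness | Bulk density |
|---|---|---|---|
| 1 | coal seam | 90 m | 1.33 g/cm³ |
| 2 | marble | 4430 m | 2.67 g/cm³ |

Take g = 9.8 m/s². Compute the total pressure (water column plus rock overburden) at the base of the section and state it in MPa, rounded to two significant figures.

seawater: 1030 kg/m³ × 9.8 m/s² × 4120 m = 4.159×10^7 Pa = 41.59 MPa
coal seam: 1330 kg/m³ × 9.8 m/s² × 90 m = 1.173×10^6 Pa = 1.173 MPa
marble: 2670 kg/m³ × 9.8 m/s² × 4430 m = 1.159×10^8 Pa = 115.9 MPa
Total = 41.59 + 1.173 + 115.9 = 158.68 MPa

160 MPa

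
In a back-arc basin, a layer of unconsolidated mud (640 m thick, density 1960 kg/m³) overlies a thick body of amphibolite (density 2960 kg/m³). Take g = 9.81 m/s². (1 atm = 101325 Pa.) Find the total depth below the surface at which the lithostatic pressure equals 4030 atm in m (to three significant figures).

Pressure at base of upper layers: 1960×9.81×640 = 1.231×10^7 Pa = 121.4 atm
Remaining pressure to be supplied by amphibolite: 4.083×10^8 − 1.231×10^7 = 3.960×10^8 Pa
Additional depth in amphibolite = 3.960×10^8 Pa / (2960 kg/m³ × 9.81 m/s²) = 13639 m
Total depth = 640 m + 13639 m = 14279 m

14300 m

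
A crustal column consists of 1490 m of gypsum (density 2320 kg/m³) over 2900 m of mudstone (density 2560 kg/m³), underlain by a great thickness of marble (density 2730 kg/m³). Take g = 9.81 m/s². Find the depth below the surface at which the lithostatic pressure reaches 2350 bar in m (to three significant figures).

9180 m

Pressure at base of upper layers: 2320×9.81×1490 + 2560×9.81×2900 = 1.067×10^8 Pa = 1067 bar
Remaining pressure to be supplied by marble: 2.350×10^8 − 1.067×10^8 = 1.283×10^8 Pa
Additional depth in marble = 1.283×10^8 Pa / (2730 kg/m³ × 9.81 m/s²) = 4789.1 m
Total depth = 4390 m + 4789.1 m = 9179.1 m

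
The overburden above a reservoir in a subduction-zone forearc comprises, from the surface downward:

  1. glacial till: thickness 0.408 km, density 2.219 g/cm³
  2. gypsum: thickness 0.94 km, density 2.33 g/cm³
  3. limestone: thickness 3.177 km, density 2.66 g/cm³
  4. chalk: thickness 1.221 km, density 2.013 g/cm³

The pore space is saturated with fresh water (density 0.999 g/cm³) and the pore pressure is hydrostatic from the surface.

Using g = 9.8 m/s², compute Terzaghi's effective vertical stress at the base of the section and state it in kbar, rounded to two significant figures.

Overburden (lithostatic) stress σ_v:
glacial till: 2219 kg/m³ × 9.8 m/s² × 408 m = 8.872×10^6 Pa = 8.872 MPa
gypsum: 2330 kg/m³ × 9.8 m/s² × 940 m = 2.146×10^7 Pa = 21.46 MPa
limestone: 2660 kg/m³ × 9.8 m/s² × 3177 m = 8.282×10^7 Pa = 82.82 MPa
chalk: 2013 kg/m³ × 9.8 m/s² × 1221 m = 2.409×10^7 Pa = 24.09 MPa
Total = 8.872 + 21.46 + 82.82 + 24.09 = 137.24 MPa
Pore pressure P_p = 999 kg/m³ × 9.8 m/s² × 5746 m = 5.625×10^7 Pa = 56.25 MPa
Effective stress σ' = σ_v − P_p = 137.2 − 56.25 = 80.987 MPa = 0.80987 kbar

0.81 kbar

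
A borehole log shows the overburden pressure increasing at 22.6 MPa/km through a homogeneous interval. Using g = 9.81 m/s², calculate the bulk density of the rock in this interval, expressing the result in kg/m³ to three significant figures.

2300 kg/m³

ρ = (dP/dz)/g = 22.6 MPa/km / 9.81 m/s² = 22600 Pa/m / 9.81 m/s² = 2303.8 kg/m³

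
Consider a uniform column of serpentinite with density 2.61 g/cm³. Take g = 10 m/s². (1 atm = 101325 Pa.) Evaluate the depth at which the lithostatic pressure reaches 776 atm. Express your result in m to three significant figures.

3010 m

h = P/(ρg) = 776 atm / (2610 kg/m³ × 10 m/s²) = 7.863×10^7 Pa / 26100 Pa/m = 3012.6 m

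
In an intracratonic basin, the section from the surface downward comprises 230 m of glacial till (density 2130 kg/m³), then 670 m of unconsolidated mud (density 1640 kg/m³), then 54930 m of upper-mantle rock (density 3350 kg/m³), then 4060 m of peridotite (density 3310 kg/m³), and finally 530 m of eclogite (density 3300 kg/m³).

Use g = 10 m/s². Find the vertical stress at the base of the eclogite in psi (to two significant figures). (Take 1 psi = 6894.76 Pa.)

290000 psi

glacial till: 2130 kg/m³ × 10 m/s² × 230 m = 4.899×10^6 Pa = 710.5 psi
unconsolidated mud: 1640 kg/m³ × 10 m/s² × 670 m = 1.099×10^7 Pa = 1594 psi
upper-mantle rock: 3350 kg/m³ × 10 m/s² × 54930 m = 1.840×10^9 Pa = 2.669×10^5 psi
peridotite: 3310 kg/m³ × 10 m/s² × 4060 m = 1.344×10^8 Pa = 19491 psi
eclogite: 3300 kg/m³ × 10 m/s² × 530 m = 1.749×10^7 Pa = 2537 psi
Total = 710.5 + 1594 + 2.669×10^5 + 19491 + 2537 = 2.9122×10^5 psi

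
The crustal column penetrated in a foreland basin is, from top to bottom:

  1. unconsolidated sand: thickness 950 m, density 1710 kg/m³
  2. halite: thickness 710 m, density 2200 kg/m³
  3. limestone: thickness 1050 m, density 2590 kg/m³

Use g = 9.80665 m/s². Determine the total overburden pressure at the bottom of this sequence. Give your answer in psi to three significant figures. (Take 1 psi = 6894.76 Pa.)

8400 psi

unconsolidated sand: 1710 kg/m³ × 9.80665 m/s² × 950 m = 1.593×10^7 Pa = 2311 psi
halite: 2200 kg/m³ × 9.80665 m/s² × 710 m = 1.532×10^7 Pa = 2222 psi
limestone: 2590 kg/m³ × 9.80665 m/s² × 1050 m = 2.667×10^7 Pa = 3868 psi
Total = 2311 + 2222 + 3868 = 8400.3 psi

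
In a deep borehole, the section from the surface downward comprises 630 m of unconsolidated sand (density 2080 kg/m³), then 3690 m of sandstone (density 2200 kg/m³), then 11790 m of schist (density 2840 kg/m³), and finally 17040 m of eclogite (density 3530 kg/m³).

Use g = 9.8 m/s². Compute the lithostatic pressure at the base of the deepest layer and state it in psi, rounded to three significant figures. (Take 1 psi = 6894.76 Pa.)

unconsolidated sand: 2080 kg/m³ × 9.8 m/s² × 630 m = 1.284×10^7 Pa = 1863 psi
sandstone: 2200 kg/m³ × 9.8 m/s² × 3690 m = 7.956×10^7 Pa = 11539 psi
schist: 2840 kg/m³ × 9.8 m/s² × 11790 m = 3.281×10^8 Pa = 47593 psi
eclogite: 3530 kg/m³ × 9.8 m/s² × 17040 m = 5.895×10^8 Pa = 85497 psi
Total = 1863 + 11539 + 47593 + 85497 = 1.4649×10^5 psi

146000 psi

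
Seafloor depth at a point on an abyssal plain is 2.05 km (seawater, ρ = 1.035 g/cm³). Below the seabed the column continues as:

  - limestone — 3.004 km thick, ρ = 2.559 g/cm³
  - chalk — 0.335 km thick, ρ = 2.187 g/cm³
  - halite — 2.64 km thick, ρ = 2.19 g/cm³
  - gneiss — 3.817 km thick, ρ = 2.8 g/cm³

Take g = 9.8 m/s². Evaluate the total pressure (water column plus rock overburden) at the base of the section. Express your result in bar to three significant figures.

2650 bar

seawater: 1035 kg/m³ × 9.8 m/s² × 2050 m = 2.079×10^7 Pa = 207.9 bar
limestone: 2559 kg/m³ × 9.8 m/s² × 3004 m = 7.533×10^7 Pa = 753.3 bar
chalk: 2187 kg/m³ × 9.8 m/s² × 335 m = 7.180×10^6 Pa = 71.80 bar
halite: 2190 kg/m³ × 9.8 m/s² × 2640 m = 5.666×10^7 Pa = 566.6 bar
gneiss: 2800 kg/m³ × 9.8 m/s² × 3817 m = 1.047×10^8 Pa = 1047 bar
Total = 207.9 + 753.3 + 71.80 + 566.6 + 1047 = 2647.1 bar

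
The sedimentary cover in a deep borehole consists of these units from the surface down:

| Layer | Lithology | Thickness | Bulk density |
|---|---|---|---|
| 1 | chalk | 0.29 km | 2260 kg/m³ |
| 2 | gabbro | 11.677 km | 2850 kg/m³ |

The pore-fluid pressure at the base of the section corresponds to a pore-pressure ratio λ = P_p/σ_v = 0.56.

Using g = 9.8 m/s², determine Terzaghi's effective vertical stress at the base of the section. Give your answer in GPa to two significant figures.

Overburden (lithostatic) stress σ_v:
chalk: 2260 kg/m³ × 9.8 m/s² × 290 m = 6.423×10^6 Pa = 6.423 MPa
gabbro: 2850 kg/m³ × 9.8 m/s² × 11677 m = 3.261×10^8 Pa = 326.1 MPa
Total = 6.423 + 326.1 = 332.56 MPa
Pore pressure P_p = λ·σ_v = 0.56 × 332.6 MPa = 186.2 MPa
Effective stress σ' = σ_v − P_p = 332.6 − 186.2 = 146.33 MPa = 0.14633 GPa

0.15 GPa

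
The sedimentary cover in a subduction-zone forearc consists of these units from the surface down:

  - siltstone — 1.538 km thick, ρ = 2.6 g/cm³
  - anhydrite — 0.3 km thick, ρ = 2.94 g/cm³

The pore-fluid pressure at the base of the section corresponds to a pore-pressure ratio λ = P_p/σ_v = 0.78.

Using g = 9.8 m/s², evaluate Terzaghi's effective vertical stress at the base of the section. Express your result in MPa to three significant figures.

10.5 MPa

Overburden (lithostatic) stress σ_v:
siltstone: 2600 kg/m³ × 9.8 m/s² × 1538 m = 3.919×10^7 Pa = 39.19 MPa
anhydrite: 2940 kg/m³ × 9.8 m/s² × 300 m = 8.644×10^6 Pa = 8.644 MPa
Total = 39.19 + 8.644 = 47.832 MPa
Pore pressure P_p = λ·σ_v = 0.78 × 47.83 MPa = 37.31 MPa
Effective stress σ' = σ_v − P_p = 47.83 − 37.31 = 10.523 MPa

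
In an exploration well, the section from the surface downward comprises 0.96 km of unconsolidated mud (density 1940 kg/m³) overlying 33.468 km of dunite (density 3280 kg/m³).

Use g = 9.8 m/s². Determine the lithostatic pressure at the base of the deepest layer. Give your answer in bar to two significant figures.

unconsolidated mud: 1940 kg/m³ × 9.8 m/s² × 960 m = 1.825×10^7 Pa = 182.5 bar
dunite: 3280 kg/m³ × 9.8 m/s² × 33468 m = 1.076×10^9 Pa = 10758 bar
Total = 182.5 + 10758 = 10940 bar

11000 bar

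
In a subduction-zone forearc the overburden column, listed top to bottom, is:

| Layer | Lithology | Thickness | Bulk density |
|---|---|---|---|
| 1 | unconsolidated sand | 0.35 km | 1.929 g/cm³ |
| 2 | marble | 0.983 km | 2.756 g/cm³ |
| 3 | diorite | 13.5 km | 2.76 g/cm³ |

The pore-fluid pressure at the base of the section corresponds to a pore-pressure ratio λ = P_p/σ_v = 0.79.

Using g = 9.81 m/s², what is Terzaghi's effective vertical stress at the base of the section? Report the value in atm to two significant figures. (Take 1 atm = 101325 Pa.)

830 atm

Overburden (lithostatic) stress σ_v:
unconsolidated sand: 1929 kg/m³ × 9.81 m/s² × 350 m = 6.623×10^6 Pa = 6.623 MPa
marble: 2756 kg/m³ × 9.81 m/s² × 983 m = 2.658×10^7 Pa = 26.58 MPa
diorite: 2760 kg/m³ × 9.81 m/s² × 13500 m = 3.655×10^8 Pa = 365.5 MPa
Total = 6.623 + 26.58 + 365.5 = 398.72 MPa
Pore pressure P_p = λ·σ_v = 0.79 × 398.7 MPa = 315.0 MPa
Effective stress σ' = σ_v − P_p = 398.7 − 315.0 = 83.731 MPa = 826.36 atm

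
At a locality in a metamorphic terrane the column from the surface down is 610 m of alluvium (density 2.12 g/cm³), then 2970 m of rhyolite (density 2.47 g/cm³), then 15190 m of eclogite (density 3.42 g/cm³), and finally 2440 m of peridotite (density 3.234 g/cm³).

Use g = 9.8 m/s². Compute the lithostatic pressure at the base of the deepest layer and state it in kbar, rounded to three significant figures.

6.71 kbar

alluvium: 2120 kg/m³ × 9.8 m/s² × 610 m = 1.267×10^7 Pa = 0.1267 kbar
rhyolite: 2470 kg/m³ × 9.8 m/s² × 2970 m = 7.189×10^7 Pa = 0.7189 kbar
eclogite: 3420 kg/m³ × 9.8 m/s² × 15190 m = 5.091×10^8 Pa = 5.091 kbar
peridotite: 3234 kg/m³ × 9.8 m/s² × 2440 m = 7.733×10^7 Pa = 0.7733 kbar
Total = 0.1267 + 0.7189 + 5.091 + 0.7733 = 6.7100 kbar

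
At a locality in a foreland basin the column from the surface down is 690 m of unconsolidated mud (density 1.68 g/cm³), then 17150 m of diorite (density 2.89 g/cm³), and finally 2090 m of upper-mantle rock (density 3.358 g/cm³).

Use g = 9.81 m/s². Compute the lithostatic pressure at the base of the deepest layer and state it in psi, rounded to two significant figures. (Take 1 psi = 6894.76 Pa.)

unconsolidated mud: 1680 kg/m³ × 9.81 m/s² × 690 m = 1.137×10^7 Pa = 1649 psi
diorite: 2890 kg/m³ × 9.81 m/s² × 17150 m = 4.862×10^8 Pa = 70520 psi
upper-mantle rock: 3358 kg/m³ × 9.81 m/s² × 2090 m = 6.885×10^7 Pa = 9986 psi
Total = 1649 + 70520 + 9986 = 82155 psi

82000 psi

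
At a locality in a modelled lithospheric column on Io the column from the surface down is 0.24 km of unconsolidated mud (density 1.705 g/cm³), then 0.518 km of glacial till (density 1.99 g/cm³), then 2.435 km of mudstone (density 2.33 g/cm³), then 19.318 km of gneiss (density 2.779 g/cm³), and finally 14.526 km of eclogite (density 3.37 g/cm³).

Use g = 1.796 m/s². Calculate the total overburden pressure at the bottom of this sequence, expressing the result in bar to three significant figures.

unconsolidated mud: 1705 kg/m³ × 1.796 m/s² × 240 m = 7.349×10^5 Pa = 7.349 bar
glacial till: 1990 kg/m³ × 1.796 m/s² × 518 m = 1.851×10^6 Pa = 18.51 bar
mudstone: 2330 kg/m³ × 1.796 m/s² × 2435 m = 1.019×10^7 Pa = 101.9 bar
gneiss: 2779 kg/m³ × 1.796 m/s² × 19318 m = 9.642×10^7 Pa = 964.2 bar
eclogite: 3370 kg/m³ × 1.796 m/s² × 14526 m = 8.792×10^7 Pa = 879.2 bar
Total = 7.349 + 18.51 + 101.9 + 964.2 + 879.2 = 1971.1 bar

1970 bar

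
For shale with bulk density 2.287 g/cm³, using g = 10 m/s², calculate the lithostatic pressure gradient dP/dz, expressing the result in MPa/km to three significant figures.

22.9 MPa/km

dP/dz = ρg = 2287 kg/m³ × 10 m/s² = 22870 Pa/m
= 22870 Pa/m × (1 MPa/km / 1000.0 Pa/m) = 22.870 MPa/km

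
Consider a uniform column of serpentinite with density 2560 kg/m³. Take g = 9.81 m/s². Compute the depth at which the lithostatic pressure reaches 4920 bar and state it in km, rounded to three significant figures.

19.6 km

h = P/(ρg) = 4920 bar / (2560 kg/m³ × 9.81 m/s²) = 4.920×10^8 Pa / 25114 Pa/m = 19591 m
= 19.591 km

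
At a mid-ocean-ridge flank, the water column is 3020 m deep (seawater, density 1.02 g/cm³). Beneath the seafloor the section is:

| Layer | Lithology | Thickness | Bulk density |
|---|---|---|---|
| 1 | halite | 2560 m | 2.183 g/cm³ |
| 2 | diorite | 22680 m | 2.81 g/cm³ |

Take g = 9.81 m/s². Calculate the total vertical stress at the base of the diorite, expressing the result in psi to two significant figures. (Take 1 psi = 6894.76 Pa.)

100000 psi

seawater: 1020 kg/m³ × 9.81 m/s² × 3020 m = 3.022×10^7 Pa = 4383 psi
halite: 2183 kg/m³ × 9.81 m/s² × 2560 m = 5.482×10^7 Pa = 7951 psi
diorite: 2810 kg/m³ × 9.81 m/s² × 22680 m = 6.252×10^8 Pa = 90677 psi
Total = 4383 + 7951 + 90677 = 1.0301×10^5 psi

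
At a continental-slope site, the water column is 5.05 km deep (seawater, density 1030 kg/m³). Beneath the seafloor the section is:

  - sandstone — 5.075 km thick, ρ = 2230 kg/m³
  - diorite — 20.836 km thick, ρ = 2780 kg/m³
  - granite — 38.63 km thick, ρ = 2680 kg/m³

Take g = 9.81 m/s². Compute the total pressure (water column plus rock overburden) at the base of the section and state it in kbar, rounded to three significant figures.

seawater: 1030 kg/m³ × 9.81 m/s² × 5050 m = 5.103×10^7 Pa = 0.5103 kbar
sandstone: 2230 kg/m³ × 9.81 m/s² × 5075 m = 1.110×10^8 Pa = 1.110 kbar
diorite: 2780 kg/m³ × 9.81 m/s² × 20836 m = 5.682×10^8 Pa = 5.682 kbar
granite: 2680 kg/m³ × 9.81 m/s² × 38630 m = 1.016×10^9 Pa = 10.16 kbar
Total = 0.5103 + 1.110 + 5.682 + 10.16 = 17.459 kbar

17.5 kbar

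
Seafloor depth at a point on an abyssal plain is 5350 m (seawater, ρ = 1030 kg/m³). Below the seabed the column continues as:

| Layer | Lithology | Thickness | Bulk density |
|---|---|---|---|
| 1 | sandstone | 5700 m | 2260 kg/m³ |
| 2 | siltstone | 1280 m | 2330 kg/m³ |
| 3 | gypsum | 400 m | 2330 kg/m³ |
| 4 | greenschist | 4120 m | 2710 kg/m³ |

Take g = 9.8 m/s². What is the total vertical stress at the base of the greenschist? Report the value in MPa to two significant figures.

seawater: 1030 kg/m³ × 9.8 m/s² × 5350 m = 5.400×10^7 Pa = 54.00 MPa
sandstone: 2260 kg/m³ × 9.8 m/s² × 5700 m = 1.262×10^8 Pa = 126.2 MPa
siltstone: 2330 kg/m³ × 9.8 m/s² × 1280 m = 2.923×10^7 Pa = 29.23 MPa
gypsum: 2330 kg/m³ × 9.8 m/s² × 400 m = 9.134×10^6 Pa = 9.134 MPa
greenschist: 2710 kg/m³ × 9.8 m/s² × 4120 m = 1.094×10^8 Pa = 109.4 MPa
Total = 54.00 + 126.2 + 29.23 + 9.134 + 109.4 = 328.03 MPa

330 MPa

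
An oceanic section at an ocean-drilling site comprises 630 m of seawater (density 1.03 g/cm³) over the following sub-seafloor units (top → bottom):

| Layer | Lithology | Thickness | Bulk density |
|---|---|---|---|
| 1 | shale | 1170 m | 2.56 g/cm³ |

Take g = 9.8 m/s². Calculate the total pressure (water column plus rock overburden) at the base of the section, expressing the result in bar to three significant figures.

357 bar

seawater: 1030 kg/m³ × 9.8 m/s² × 630 m = 6.359×10^6 Pa = 63.59 bar
shale: 2560 kg/m³ × 9.8 m/s² × 1170 m = 2.935×10^7 Pa = 293.5 bar
Total = 63.59 + 293.5 = 357.12 bar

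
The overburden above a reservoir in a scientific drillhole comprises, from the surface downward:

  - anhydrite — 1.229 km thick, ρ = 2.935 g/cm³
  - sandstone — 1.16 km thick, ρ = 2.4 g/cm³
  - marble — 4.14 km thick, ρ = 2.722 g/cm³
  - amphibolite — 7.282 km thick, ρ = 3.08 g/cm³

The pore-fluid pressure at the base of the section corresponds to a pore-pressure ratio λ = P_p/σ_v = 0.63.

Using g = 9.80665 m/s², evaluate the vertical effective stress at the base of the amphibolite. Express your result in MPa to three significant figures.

145 MPa

Overburden (lithostatic) stress σ_v:
anhydrite: 2935 kg/m³ × 9.80665 m/s² × 1229 m = 3.537×10^7 Pa = 35.37 MPa
sandstone: 2400 kg/m³ × 9.80665 m/s² × 1160 m = 2.730×10^7 Pa = 27.30 MPa
marble: 2722 kg/m³ × 9.80665 m/s² × 4140 m = 1.105×10^8 Pa = 110.5 MPa
amphibolite: 3080 kg/m³ × 9.80665 m/s² × 7282 m = 2.199×10^8 Pa = 219.9 MPa
Total = 35.37 + 27.30 + 110.5 + 219.9 = 393.14 MPa
Pore pressure P_p = λ·σ_v = 0.63 × 393.1 MPa = 247.7 MPa
Effective stress σ' = σ_v − P_p = 393.1 − 247.7 = 145.46 MPa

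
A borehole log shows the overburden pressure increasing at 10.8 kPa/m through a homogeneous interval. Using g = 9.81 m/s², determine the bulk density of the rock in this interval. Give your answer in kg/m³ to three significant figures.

ρ = (dP/dz)/g = 10.8 kPa/m / 9.81 m/s² = 10800 Pa/m / 9.81 m/s² = 1100.9 kg/m³

1100 kg/m³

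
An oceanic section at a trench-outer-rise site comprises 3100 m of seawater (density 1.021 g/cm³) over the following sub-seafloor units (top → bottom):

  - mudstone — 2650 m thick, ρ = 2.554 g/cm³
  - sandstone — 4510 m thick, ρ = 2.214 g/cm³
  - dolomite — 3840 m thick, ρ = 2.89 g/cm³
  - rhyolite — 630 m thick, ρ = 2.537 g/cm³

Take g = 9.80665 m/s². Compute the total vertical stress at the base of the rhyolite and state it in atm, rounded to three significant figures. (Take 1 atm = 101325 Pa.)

3160 atm

seawater: 1021 kg/m³ × 9.80665 m/s² × 3100 m = 3.104×10^7 Pa = 306.3 atm
mudstone: 2554 kg/m³ × 9.80665 m/s² × 2650 m = 6.637×10^7 Pa = 655.0 atm
sandstone: 2214 kg/m³ × 9.80665 m/s² × 4510 m = 9.792×10^7 Pa = 966.4 atm
dolomite: 2890 kg/m³ × 9.80665 m/s² × 3840 m = 1.088×10^8 Pa = 1074 atm
rhyolite: 2537 kg/m³ × 9.80665 m/s² × 630 m = 1.567×10^7 Pa = 154.7 atm
Total = 306.3 + 655.0 + 966.4 + 1074 + 154.7 = 3156.5 atm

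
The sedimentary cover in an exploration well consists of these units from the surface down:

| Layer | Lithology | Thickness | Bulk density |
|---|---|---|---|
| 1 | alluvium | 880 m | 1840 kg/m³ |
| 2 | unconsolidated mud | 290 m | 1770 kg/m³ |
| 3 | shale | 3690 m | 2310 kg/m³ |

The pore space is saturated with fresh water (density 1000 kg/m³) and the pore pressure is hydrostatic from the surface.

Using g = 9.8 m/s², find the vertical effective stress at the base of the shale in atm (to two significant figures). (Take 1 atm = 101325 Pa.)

Overburden (lithostatic) stress σ_v:
alluvium: 1840 kg/m³ × 9.8 m/s² × 880 m = 1.587×10^7 Pa = 15.87 MPa
unconsolidated mud: 1770 kg/m³ × 9.8 m/s² × 290 m = 5.030×10^6 Pa = 5.030 MPa
shale: 2310 kg/m³ × 9.8 m/s² × 3690 m = 8.353×10^7 Pa = 83.53 MPa
Total = 15.87 + 5.030 + 83.53 = 104.43 MPa
Pore pressure P_p = 1000 kg/m³ × 9.8 m/s² × 4860 m = 4.763×10^7 Pa = 47.63 MPa
Effective stress σ' = σ_v − P_p = 104.4 − 47.63 = 56.805 MPa = 560.62 atm

560 atm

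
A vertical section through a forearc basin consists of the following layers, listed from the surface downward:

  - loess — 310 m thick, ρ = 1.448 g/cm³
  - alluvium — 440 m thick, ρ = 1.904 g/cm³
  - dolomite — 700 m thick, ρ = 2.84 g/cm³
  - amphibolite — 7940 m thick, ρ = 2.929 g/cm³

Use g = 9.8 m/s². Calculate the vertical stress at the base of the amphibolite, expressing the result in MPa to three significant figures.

loess: 1448 kg/m³ × 9.8 m/s² × 310 m = 4.399×10^6 Pa = 4.399 MPa
alluvium: 1904 kg/m³ × 9.8 m/s² × 440 m = 8.210×10^6 Pa = 8.210 MPa
dolomite: 2840 kg/m³ × 9.8 m/s² × 700 m = 1.948×10^7 Pa = 19.48 MPa
amphibolite: 2929 kg/m³ × 9.8 m/s² × 7940 m = 2.279×10^8 Pa = 227.9 MPa
Total = 4.399 + 8.210 + 19.48 + 227.9 = 260.00 MPa

260 MPa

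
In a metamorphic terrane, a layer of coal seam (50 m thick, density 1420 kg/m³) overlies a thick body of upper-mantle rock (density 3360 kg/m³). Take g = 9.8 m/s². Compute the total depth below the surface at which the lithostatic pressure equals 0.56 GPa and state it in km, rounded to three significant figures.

Pressure at base of upper layers: 1420×9.8×50 = 6.958×10^5 Pa = 6.958×10^-4 GPa
Remaining pressure to be supplied by upper-mantle rock: 5.600×10^8 − 6.958×10^5 = 5.593×10^8 Pa
Additional depth in upper-mantle rock = 5.593×10^8 Pa / (3360 kg/m³ × 9.8 m/s²) = 16986 m
Total depth = 50 m + 16986 m = 17036 m
= 17.036 km

17.0 km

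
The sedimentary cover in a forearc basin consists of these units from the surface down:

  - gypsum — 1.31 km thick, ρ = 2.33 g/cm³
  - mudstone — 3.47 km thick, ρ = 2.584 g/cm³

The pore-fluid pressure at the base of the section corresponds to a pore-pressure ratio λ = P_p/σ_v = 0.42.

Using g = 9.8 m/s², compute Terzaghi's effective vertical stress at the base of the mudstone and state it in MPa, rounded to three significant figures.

Overburden (lithostatic) stress σ_v:
gypsum: 2330 kg/m³ × 9.8 m/s² × 1310 m = 2.991×10^7 Pa = 29.91 MPa
mudstone: 2584 kg/m³ × 9.8 m/s² × 3470 m = 8.787×10^7 Pa = 87.87 MPa
Total = 29.91 + 87.87 = 117.78 MPa
Pore pressure P_p = λ·σ_v = 0.42 × 117.8 MPa = 49.47 MPa
Effective stress σ' = σ_v − P_p = 117.8 − 49.47 = 68.315 MPa

68.3 MPa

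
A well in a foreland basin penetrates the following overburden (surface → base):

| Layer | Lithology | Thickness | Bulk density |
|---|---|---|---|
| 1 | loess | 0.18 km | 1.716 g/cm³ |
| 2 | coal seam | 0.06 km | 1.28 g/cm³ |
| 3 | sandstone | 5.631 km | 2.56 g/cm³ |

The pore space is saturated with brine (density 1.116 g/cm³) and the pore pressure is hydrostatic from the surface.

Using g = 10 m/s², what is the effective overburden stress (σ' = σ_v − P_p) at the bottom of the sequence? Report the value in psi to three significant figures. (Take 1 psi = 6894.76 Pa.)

Overburden (lithostatic) stress σ_v:
loess: 1716 kg/m³ × 10 m/s² × 180 m = 3.089×10^6 Pa = 3.089 MPa
coal seam: 1280 kg/m³ × 10 m/s² × 60 m = 7.680×10^5 Pa = 0.7680 MPa
sandstone: 2560 kg/m³ × 10 m/s² × 5631 m = 1.442×10^8 Pa = 144.2 MPa
Total = 3.089 + 0.7680 + 144.2 = 148.01 MPa
Pore pressure P_p = 1116 kg/m³ × 10 m/s² × 5871 m = 6.552×10^7 Pa = 65.52 MPa
Effective stress σ' = σ_v − P_p = 148.0 − 65.52 = 82.490 MPa = 11964 psi

12000 psi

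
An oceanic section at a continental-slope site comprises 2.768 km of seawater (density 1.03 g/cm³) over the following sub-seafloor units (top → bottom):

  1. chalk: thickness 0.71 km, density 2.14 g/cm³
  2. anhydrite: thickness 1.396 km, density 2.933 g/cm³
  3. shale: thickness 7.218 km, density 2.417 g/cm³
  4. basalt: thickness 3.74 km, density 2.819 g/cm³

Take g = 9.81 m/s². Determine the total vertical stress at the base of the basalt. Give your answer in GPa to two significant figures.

0.36 GPa

seawater: 1030 kg/m³ × 9.81 m/s² × 2768 m = 2.797×10^7 Pa = 0.02797 GPa
chalk: 2140 kg/m³ × 9.81 m/s² × 710 m = 1.491×10^7 Pa = 0.01491 GPa
anhydrite: 2933 kg/m³ × 9.81 m/s² × 1396 m = 4.017×10^7 Pa = 0.04017 GPa
shale: 2417 kg/m³ × 9.81 m/s² × 7218 m = 1.711×10^8 Pa = 0.1711 GPa
basalt: 2819 kg/m³ × 9.81 m/s² × 3740 m = 1.034×10^8 Pa = 0.1034 GPa
Total = 0.02797 + 0.01491 + 0.04017 + 0.1711 + 0.1034 = 0.35761 GPa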